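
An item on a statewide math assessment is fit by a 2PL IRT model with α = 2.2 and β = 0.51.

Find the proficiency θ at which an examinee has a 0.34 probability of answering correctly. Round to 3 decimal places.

P(θ) = 1 / (1 + exp(−α(θ − β)))
logit = ln(0.3400/0.6600) = -0.6633
θ = β + logit/(α) = 0.51 + (-0.6633)/2.2000 = 0.2085

0.209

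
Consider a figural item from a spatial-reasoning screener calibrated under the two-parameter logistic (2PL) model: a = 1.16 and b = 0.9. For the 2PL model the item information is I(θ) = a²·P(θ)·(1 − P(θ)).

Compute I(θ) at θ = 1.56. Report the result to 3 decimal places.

P = 1/(1+e^{-0.7656}) = 0.6826
P(1−P) = 0.6826 × 0.3174 = 0.2167
I = a² × P(1−P) = 1.16² × 0.2167 = 0.29155

0.292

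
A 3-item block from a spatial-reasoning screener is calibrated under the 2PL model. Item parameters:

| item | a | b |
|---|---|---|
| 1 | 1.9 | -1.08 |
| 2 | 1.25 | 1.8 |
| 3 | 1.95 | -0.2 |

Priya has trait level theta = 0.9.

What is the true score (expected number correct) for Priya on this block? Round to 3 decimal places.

P(theta) = 1 / (1 + exp(−a(theta − b)))
P_1 = 1/(1+e^{-3.7620}) = 0.9773
P_2 = 1/(1+e^{1.1250}) = 0.2451
P_3 = 1/(1+e^{-2.1450}) = 0.8952
E[score] = 0.9773 + 0.2451 + 0.8952 = 2.1176

2.118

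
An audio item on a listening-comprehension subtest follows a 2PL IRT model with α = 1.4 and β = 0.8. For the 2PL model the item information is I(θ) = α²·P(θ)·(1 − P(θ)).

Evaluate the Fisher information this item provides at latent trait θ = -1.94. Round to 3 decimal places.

0.041

P = 1/(1+e^{3.8360}) = 0.0211
P(1−P) = 0.0211 × 0.9789 = 0.0207
I = α² × P(1−P) = 1.4² × 0.0207 = 0.04053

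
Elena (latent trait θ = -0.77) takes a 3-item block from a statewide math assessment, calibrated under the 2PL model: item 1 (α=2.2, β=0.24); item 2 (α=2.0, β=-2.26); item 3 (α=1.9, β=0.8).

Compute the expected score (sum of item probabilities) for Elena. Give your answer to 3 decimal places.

P(θ) = 1 / (1 + exp(−α(θ − β)))
P_1 = 1/(1+e^{2.2220}) = 0.0978
P_2 = 1/(1+e^{-2.9800}) = 0.9517
P_3 = 1/(1+e^{2.9830}) = 0.0482
E[score] = 0.0978 + 0.9517 + 0.0482 = 1.0977

1.098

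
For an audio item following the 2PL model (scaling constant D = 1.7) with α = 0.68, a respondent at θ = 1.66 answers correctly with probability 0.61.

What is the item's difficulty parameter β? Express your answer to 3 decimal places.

1.273

P(θ) = 1 / (1 + exp(−D·α(θ − β)))
logit(0.61) = ln(0.61/0.39) = 0.4473
β = θ − logit/(1.7·α) = 1.66 − 0.4473/1.1560 = 1.2731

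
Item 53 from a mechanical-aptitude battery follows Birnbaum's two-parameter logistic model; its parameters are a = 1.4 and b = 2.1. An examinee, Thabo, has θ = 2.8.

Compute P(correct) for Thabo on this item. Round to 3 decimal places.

0.727

P(θ) = 1 / (1 + exp(−a(θ − b)))
Exponent: 1.4 × (2.8 − 2.1) = 0.9800
1/(1 + e^{-0.9800}) = 0.7271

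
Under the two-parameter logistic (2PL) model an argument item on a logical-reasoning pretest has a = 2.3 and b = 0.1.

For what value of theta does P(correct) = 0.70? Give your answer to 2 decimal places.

0.47

P(theta) = 1 / (1 + exp(−a(theta − b)))
logit = ln(0.7000/0.3000) = 0.8473
theta = b + logit/(a) = 0.1 + 0.8473/2.3000 = 0.4684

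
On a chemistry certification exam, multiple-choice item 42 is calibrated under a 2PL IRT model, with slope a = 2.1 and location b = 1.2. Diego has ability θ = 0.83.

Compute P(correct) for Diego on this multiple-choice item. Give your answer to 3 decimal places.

0.315

P(θ) = 1 / (1 + exp(−a(θ − b)))
Exponent: 2.1 × (0.83 − 1.2) = -0.7770
1/(1 + e^{0.7770}) = 0.3150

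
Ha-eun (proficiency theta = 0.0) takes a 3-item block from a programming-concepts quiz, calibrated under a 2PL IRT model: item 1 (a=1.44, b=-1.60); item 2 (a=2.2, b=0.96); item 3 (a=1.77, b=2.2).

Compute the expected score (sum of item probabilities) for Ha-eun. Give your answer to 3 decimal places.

P(theta) = 1 / (1 + exp(−a(theta − b)))
P_1 = 1/(1+e^{-2.3040}) = 0.9092
P_2 = 1/(1+e^{2.1120}) = 0.1079
P_3 = 1/(1+e^{3.8940}) = 0.0200
E[score] = 0.9092 + 0.1079 + 0.0200 = 1.0371

1.037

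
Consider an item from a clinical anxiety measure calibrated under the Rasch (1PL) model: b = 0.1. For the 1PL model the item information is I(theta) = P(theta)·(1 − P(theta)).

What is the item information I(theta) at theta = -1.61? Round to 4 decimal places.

0.1297

P = 1/(1+e^{1.7100}) = 0.1532
P(1−P) = 0.1532 × 0.8468 = 0.1297
I = P(1−P) = 0.12970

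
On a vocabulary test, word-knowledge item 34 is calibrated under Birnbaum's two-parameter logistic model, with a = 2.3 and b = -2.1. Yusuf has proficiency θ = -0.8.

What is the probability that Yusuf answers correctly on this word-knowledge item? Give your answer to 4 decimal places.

P(θ) = 1 / (1 + exp(−a(θ − b)))
Exponent: 2.3 × (-0.8 − (-2.1)) = 2.9900
1/(1 + e^{-2.9900}) = 0.9521

0.9521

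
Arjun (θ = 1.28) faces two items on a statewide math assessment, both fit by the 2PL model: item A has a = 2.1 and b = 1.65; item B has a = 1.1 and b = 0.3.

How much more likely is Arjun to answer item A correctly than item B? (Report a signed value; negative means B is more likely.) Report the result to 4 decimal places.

P(θ) = 1 / (1 + exp(−a(θ − b)))
P_A = 0.3150
P_B = 0.7461
P_A − P_B = -0.4311

-0.4311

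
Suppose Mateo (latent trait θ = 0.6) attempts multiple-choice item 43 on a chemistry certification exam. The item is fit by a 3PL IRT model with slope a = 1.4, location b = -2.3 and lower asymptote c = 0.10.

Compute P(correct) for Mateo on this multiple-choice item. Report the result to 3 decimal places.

0.985

P(θ) = c + (1 − c) · 1 / (1 + exp(−a(θ − b)))
Exponent: 1.4 × (0.6 − (-2.3)) = 4.0600
1/(1 + e^{-4.0600}) = 0.9830
P = 0.10 + 0.90 × 0.9830 = 0.9847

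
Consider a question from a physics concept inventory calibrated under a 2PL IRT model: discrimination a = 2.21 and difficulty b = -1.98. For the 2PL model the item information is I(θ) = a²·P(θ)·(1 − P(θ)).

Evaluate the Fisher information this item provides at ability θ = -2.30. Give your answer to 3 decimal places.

1.080

P = 1/(1+e^{0.7072}) = 0.3302
P(1−P) = 0.3302 × 0.6698 = 0.2212
I = a² × P(1−P) = 2.21² × 0.2212 = 1.08024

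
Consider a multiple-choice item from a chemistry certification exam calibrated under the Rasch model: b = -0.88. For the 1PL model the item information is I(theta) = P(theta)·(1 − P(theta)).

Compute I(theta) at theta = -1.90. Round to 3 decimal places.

P = 1/(1+e^{1.0200}) = 0.2650
P(1−P) = 0.2650 × 0.7350 = 0.1948
I = P(1−P) = 0.19479

0.195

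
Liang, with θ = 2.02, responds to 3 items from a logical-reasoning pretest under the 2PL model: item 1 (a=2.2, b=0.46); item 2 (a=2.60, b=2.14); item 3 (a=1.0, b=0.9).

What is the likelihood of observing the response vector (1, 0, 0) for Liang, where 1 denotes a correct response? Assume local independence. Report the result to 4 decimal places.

P(θ) = 1 / (1 + exp(−a(θ − b)))
P_1 = 1/(1+e^{-3.4320}) = 0.9687
P_2 = 1/(1+e^{0.3120}) = 0.4226
P_3 = 1/(1+e^{-1.1200}) = 0.7540
L = P_1 × (1−P_2) × (1−P_3) = 0.9687 × 0.5774 × 0.2460 = 0.13759

0.1376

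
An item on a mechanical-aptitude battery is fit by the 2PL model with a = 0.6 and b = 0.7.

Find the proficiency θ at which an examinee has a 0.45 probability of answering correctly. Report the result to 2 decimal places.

P(θ) = 1 / (1 + exp(−a(θ − b)))
logit = ln(0.4500/0.5500) = -0.2007
θ = b + logit/(a) = 0.7 + (-0.2007)/0.6000 = 0.3655

0.37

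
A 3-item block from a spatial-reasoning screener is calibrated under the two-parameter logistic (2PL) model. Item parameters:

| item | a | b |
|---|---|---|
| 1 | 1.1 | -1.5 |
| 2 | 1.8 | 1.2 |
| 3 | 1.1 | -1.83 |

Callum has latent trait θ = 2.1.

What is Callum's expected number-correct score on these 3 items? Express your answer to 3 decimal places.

2.803

P(θ) = 1 / (1 + exp(−a(θ − b)))
P_1 = 1/(1+e^{-3.9600}) = 0.9813
P_2 = 1/(1+e^{-1.6200}) = 0.8348
P_3 = 1/(1+e^{-4.3230}) = 0.9869
E[score] = 0.9813 + 0.8348 + 0.9869 = 2.8030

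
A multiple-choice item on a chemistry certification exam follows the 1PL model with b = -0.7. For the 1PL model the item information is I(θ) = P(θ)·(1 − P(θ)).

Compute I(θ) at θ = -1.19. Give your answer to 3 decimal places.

0.236

P = 1/(1+e^{0.4900}) = 0.3799
P(1−P) = 0.3799 × 0.6201 = 0.2356
I = P(1−P) = 0.23557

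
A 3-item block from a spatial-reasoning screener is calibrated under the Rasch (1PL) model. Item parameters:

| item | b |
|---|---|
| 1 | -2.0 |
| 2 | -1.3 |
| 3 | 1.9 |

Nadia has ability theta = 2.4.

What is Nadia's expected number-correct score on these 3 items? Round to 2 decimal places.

P(theta) = 1 / (1 + exp(−(theta − b)))
P_1 = 1/(1+e^{-4.4000}) = 0.9879
P_2 = 1/(1+e^{-3.7000}) = 0.9759
P_3 = 1/(1+e^{-0.5000}) = 0.6225
E[score] = 0.9879 + 0.9759 + 0.6225 = 2.5862

2.59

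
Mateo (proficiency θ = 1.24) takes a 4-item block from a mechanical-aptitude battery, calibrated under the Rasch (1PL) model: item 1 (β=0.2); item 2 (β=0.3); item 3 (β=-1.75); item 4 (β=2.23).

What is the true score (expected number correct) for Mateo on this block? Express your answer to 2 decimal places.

P(θ) = 1 / (1 + exp(−(θ − β)))
P_1 = 1/(1+e^{-1.0400}) = 0.7389
P_2 = 1/(1+e^{-0.9400}) = 0.7191
P_3 = 1/(1+e^{-2.9900}) = 0.9521
P_4 = 1/(1+e^{0.9900}) = 0.2709
E[score] = 0.7389 + 0.7191 + 0.9521 + 0.2709 = 2.6810

2.68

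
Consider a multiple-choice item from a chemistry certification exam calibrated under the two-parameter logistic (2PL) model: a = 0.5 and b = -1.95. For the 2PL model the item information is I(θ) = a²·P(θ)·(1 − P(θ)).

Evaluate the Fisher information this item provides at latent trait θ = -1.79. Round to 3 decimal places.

0.062

P = 1/(1+e^{-0.0800}) = 0.5200
P(1−P) = 0.5200 × 0.4800 = 0.2496
I = a² × P(1−P) = 0.5² × 0.2496 = 0.06240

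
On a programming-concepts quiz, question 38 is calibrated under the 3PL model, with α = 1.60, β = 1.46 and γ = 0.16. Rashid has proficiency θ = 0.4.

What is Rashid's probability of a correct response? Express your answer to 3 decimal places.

P(θ) = γ + (1 − γ) · 1 / (1 + exp(−α(θ − β)))
Exponent: 1.60 × (0.4 − 1.46) = -1.6960
1/(1 + e^{1.6960}) = 0.1550
P = 0.16 + 0.84 × 0.1550 = 0.2902

0.290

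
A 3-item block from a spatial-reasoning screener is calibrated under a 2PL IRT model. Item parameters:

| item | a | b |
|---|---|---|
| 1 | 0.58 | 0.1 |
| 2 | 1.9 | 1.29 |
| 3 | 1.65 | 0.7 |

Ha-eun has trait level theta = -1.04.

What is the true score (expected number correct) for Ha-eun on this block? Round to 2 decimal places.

P(theta) = 1 / (1 + exp(−a(theta − b)))
P_1 = 1/(1+e^{0.6612}) = 0.3405
P_2 = 1/(1+e^{4.4270}) = 0.0118
P_3 = 1/(1+e^{2.8710}) = 0.0536
E[score] = 0.3405 + 0.0118 + 0.0536 = 0.4059

0.41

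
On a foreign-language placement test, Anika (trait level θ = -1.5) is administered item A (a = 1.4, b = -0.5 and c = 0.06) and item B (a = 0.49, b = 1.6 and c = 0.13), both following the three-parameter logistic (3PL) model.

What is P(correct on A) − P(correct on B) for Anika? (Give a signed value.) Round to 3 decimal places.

P(θ) = c + (1 − c) · 1 / (1 + exp(−a(θ − b)))
P_A = 0.2459
P_B = 0.2863
P_A − P_B = -0.0403

-0.040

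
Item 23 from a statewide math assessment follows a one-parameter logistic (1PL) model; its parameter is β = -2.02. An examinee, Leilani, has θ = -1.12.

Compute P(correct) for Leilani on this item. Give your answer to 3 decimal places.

P(θ) = 1 / (1 + exp(−(θ − β)))
Exponent: (-1.12 − (-2.02)) = 0.9000
1/(1 + e^{-0.9000}) = 0.7109
P = 0.7109

0.711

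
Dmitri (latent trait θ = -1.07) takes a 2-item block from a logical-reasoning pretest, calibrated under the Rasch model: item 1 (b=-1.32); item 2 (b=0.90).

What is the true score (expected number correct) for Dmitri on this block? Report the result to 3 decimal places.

P(θ) = 1 / (1 + exp(−(θ − b)))
P_1 = 1/(1+e^{-0.2500}) = 0.5622
P_2 = 1/(1+e^{1.9700}) = 0.1224
E[score] = 0.5622 + 0.1224 = 0.6846

0.685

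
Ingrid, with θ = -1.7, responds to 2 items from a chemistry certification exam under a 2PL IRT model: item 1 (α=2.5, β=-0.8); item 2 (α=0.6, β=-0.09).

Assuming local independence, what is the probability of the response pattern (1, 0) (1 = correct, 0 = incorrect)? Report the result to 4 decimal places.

0.0691

P(θ) = 1 / (1 + exp(−α(θ − β)))
P_1 = 1/(1+e^{2.2500}) = 0.0953
P_2 = 1/(1+e^{0.9660}) = 0.2757
L = P_1 × (1−P_2) = 0.0953 × 0.7243 = 0.06906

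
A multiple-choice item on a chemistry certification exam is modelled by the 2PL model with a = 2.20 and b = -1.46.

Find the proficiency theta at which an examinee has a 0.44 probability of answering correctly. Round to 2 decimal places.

-1.57

P(theta) = 1 / (1 + exp(−a(theta − b)))
logit = ln(0.4400/0.5600) = -0.2412
theta = b + logit/(a) = -1.46 + (-0.2412)/2.2000 = -1.5696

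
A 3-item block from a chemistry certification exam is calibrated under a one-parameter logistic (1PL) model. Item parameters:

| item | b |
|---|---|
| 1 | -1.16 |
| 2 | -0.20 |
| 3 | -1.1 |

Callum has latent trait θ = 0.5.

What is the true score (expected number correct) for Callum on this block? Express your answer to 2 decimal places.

2.34

P(θ) = 1 / (1 + exp(−(θ − b)))
P_1 = 1/(1+e^{-1.6600}) = 0.8402
P_2 = 1/(1+e^{-0.7000}) = 0.6682
P_3 = 1/(1+e^{-1.6000}) = 0.8320
E[score] = 0.8402 + 0.6682 + 0.8320 = 2.3404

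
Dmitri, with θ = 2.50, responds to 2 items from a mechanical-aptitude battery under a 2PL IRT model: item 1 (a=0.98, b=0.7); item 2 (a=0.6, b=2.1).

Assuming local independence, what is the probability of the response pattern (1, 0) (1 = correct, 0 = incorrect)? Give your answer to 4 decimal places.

0.3759

P(θ) = 1 / (1 + exp(−a(θ − b)))
P_1 = 1/(1+e^{-1.7640}) = 0.8537
P_2 = 1/(1+e^{-0.2400}) = 0.5597
L = P_1 × (1−P_2) = 0.8537 × 0.4403 = 0.37588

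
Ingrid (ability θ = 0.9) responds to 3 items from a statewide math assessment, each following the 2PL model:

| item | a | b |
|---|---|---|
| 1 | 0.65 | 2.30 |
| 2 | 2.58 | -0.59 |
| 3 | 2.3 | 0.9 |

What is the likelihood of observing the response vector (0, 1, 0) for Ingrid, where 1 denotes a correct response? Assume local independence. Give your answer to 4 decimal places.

0.3490

P(θ) = 1 / (1 + exp(−a(θ − b)))
P_1 = 1/(1+e^{0.9100}) = 0.2870
P_2 = 1/(1+e^{-3.8442}) = 0.9790
P_3 = 1/(1+e^{0.0000}) = 0.5000
L = (1−P_1) × P_2 × (1−P_3) = 0.7130 × 0.9790 × 0.5000 = 0.34903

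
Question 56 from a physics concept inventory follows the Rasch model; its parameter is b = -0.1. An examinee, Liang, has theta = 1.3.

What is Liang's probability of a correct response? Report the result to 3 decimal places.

P(theta) = 1 / (1 + exp(−(theta − b)))
Exponent: (1.3 − (-0.1)) = 1.4000
1/(1 + e^{-1.4000}) = 0.8022
P = 0.8022

0.802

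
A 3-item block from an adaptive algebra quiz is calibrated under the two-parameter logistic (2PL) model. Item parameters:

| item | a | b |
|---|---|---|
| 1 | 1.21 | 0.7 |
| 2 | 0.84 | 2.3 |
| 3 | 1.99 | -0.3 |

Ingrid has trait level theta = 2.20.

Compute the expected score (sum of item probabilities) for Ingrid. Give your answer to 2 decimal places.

2.33

P(theta) = 1 / (1 + exp(−a(theta − b)))
P_1 = 1/(1+e^{-1.8150}) = 0.8600
P_2 = 1/(1+e^{0.0840}) = 0.4790
P_3 = 1/(1+e^{-4.9750}) = 0.9931
E[score] = 0.8600 + 0.4790 + 0.9931 = 2.3321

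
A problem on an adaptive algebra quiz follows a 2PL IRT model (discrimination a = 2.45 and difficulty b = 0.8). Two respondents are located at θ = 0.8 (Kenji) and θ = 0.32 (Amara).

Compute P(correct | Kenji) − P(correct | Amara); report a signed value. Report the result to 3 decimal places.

0.264

P(θ) = 1 / (1 + exp(−a(θ − b)))
P(Kenji) = 0.5000  [exponent 0.0000]
P(Amara) = 0.2358  [exponent -1.1760]
Difference = 0.5000 − 0.2358 = 0.2642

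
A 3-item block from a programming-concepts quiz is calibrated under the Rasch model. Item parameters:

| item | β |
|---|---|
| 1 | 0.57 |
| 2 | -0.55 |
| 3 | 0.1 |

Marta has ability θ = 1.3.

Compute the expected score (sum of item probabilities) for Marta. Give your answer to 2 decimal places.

2.31

P(θ) = 1 / (1 + exp(−(θ − β)))
P_1 = 1/(1+e^{-0.7300}) = 0.6748
P_2 = 1/(1+e^{-1.8500}) = 0.8641
P_3 = 1/(1+e^{-1.2000}) = 0.7685
E[score] = 0.6748 + 0.8641 + 0.7685 = 2.3075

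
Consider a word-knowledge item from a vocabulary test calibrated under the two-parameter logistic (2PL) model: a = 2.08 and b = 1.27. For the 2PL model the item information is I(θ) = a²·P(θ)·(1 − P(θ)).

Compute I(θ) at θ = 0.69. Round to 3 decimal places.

P = 1/(1+e^{1.2064}) = 0.2303
P(1−P) = 0.2303 × 0.7697 = 0.1773
I = a² × P(1−P) = 2.08² × 0.1773 = 0.76700

0.767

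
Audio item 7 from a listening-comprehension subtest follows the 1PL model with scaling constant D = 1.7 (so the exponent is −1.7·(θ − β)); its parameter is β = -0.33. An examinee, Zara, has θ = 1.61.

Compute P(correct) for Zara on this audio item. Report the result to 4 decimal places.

P(θ) = 1 / (1 + exp(−D·(θ − β)))
Exponent: 1.7 × (1.61 − (-0.33)) = 3.2980
1/(1 + e^{-3.2980}) = 0.9644
P = 0.9644

0.9644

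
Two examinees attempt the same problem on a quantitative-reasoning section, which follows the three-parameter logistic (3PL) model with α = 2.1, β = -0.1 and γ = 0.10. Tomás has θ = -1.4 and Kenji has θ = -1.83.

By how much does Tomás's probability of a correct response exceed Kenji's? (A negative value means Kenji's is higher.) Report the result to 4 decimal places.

0.0319

P(θ) = γ + (1 − γ) · 1 / (1 + exp(−α(θ − β)))
P(Tomás) = 0.1551  [exponent -2.7300]
P(Kenji) = 0.1232  [exponent -3.6330]
Difference = 0.1551 − 0.1232 = 0.0319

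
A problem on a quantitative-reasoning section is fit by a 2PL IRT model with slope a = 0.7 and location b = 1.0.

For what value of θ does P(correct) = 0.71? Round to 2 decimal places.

P(θ) = 1 / (1 + exp(−a(θ − b)))
logit = ln(0.7100/0.2900) = 0.8954
θ = b + logit/(a) = 1.0 + 0.8954/0.7000 = 2.2791

2.28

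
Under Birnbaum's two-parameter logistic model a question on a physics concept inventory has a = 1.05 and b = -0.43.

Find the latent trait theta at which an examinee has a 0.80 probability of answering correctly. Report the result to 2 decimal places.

P(theta) = 1 / (1 + exp(−a(theta − b)))
logit = ln(0.8000/0.2000) = 1.3863
theta = b + logit/(a) = -0.43 + 1.3863/1.0500 = 0.8903

0.89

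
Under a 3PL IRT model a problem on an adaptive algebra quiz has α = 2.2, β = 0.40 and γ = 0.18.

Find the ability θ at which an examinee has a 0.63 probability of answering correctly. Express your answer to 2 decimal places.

P(θ) = γ + (1 − γ) · 1 / (1 + exp(−α(θ − β)))
Remove guessing floor: (0.63 − 0.18)/(1 − 0.18) = 0.5488
logit = ln(0.5488/0.4512) = 0.1957
θ = β + logit/(α) = 0.40 + 0.1957/2.2000 = 0.4890

0.49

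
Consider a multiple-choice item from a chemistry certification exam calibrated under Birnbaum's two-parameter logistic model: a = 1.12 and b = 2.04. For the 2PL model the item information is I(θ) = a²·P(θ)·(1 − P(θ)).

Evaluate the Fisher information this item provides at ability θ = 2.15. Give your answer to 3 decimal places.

P = 1/(1+e^{-0.1232}) = 0.5308
P(1−P) = 0.5308 × 0.4692 = 0.2491
I = a² × P(1−P) = 1.12² × 0.2491 = 0.31241

0.312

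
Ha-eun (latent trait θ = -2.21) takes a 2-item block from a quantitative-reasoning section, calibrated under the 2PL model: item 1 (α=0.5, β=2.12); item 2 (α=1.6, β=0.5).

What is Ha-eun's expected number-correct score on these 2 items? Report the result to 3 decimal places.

0.116

P(θ) = 1 / (1 + exp(−α(θ − β)))
P_1 = 1/(1+e^{2.1650}) = 0.1029
P_2 = 1/(1+e^{4.3360}) = 0.0129
E[score] = 0.1029 + 0.0129 = 0.1159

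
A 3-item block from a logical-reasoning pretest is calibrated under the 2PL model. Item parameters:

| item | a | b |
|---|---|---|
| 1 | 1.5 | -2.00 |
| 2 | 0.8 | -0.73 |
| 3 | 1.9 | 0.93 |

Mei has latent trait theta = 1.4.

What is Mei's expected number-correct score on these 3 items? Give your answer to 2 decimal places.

P(theta) = 1 / (1 + exp(−a(theta − b)))
P_1 = 1/(1+e^{-5.1000}) = 0.9939
P_2 = 1/(1+e^{-1.7040}) = 0.8461
P_3 = 1/(1+e^{-0.8930}) = 0.7095
E[score] = 0.9939 + 0.8461 + 0.7095 = 2.5495

2.55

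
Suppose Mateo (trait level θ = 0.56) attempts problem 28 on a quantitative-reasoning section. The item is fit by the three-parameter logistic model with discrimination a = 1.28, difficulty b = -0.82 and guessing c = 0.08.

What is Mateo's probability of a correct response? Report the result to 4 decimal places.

0.8657

P(θ) = c + (1 − c) · 1 / (1 + exp(−a(θ − b)))
Exponent: 1.28 × (0.56 − (-0.82)) = 1.7664
1/(1 + e^{-1.7664}) = 0.8540
P = 0.08 + 0.92 × 0.8540 = 0.8657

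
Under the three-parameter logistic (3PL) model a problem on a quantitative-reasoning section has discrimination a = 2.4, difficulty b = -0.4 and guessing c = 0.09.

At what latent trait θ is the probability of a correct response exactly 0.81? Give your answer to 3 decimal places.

P(θ) = c + (1 − c) · 1 / (1 + exp(−a(θ − b)))
Remove guessing floor: (0.81 − 0.09)/(1 − 0.09) = 0.7912
logit = ln(0.7912/0.2088) = 1.3322
θ = b + logit/(a) = -0.4 + 1.3322/2.4000 = 0.1551

0.155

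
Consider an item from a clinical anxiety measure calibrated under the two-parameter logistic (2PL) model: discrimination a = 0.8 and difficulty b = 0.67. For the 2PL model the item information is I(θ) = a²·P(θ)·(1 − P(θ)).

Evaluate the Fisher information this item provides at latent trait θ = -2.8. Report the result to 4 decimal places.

0.0353

P = 1/(1+e^{2.7760}) = 0.0586
P(1−P) = 0.0586 × 0.9414 = 0.0552
I = a² × P(1−P) = 0.8² × 0.0552 = 0.03533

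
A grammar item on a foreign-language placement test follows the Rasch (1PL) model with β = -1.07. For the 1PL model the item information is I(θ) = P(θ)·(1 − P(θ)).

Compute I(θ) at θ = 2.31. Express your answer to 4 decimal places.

0.0318

P = 1/(1+e^{-3.3800}) = 0.9671
P(1−P) = 0.9671 × 0.0329 = 0.0318
I = P(1−P) = 0.03184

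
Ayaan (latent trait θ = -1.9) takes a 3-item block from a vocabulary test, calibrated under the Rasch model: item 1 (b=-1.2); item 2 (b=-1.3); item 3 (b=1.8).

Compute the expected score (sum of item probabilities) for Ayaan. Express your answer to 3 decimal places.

P(θ) = 1 / (1 + exp(−(θ − b)))
P_1 = 1/(1+e^{0.7000}) = 0.3318
P_2 = 1/(1+e^{0.6000}) = 0.3543
P_3 = 1/(1+e^{3.7000}) = 0.0241
E[score] = 0.3318 + 0.3543 + 0.0241 = 0.7103

0.710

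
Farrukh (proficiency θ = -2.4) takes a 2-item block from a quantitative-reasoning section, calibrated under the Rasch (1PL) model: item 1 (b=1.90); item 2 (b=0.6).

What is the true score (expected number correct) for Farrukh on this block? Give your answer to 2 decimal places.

P(θ) = 1 / (1 + exp(−(θ − b)))
P_1 = 1/(1+e^{4.3000}) = 0.0134
P_2 = 1/(1+e^{3.0000}) = 0.0474
E[score] = 0.0134 + 0.0474 = 0.0608

0.06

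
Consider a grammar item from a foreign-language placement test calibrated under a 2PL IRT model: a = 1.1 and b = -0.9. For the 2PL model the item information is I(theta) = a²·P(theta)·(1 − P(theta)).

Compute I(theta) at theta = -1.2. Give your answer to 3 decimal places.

0.294

P = 1/(1+e^{0.3300}) = 0.4182
P(1−P) = 0.4182 × 0.5818 = 0.2433
I = a² × P(1−P) = 1.1² × 0.2433 = 0.29441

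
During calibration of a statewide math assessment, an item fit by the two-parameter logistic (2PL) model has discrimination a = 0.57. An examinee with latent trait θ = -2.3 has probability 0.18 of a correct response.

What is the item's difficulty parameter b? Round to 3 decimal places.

0.360

P(θ) = 1 / (1 + exp(−a(θ − b)))
logit(0.18) = ln(0.18/0.82) = -1.5163
b = θ − logit/(a) = -2.3 − (-1.5163)/0.5700 = 0.3603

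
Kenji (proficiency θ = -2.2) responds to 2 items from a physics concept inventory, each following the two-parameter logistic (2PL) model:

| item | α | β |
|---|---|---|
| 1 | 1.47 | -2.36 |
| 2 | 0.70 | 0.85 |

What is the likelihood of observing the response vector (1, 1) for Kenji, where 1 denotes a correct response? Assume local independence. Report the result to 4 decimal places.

P(θ) = 1 / (1 + exp(−α(θ − β)))
P_1 = 1/(1+e^{-0.2352}) = 0.5585
P_2 = 1/(1+e^{2.1350}) = 0.1057
L = P_1 × P_2 = 0.5585 × 0.1057 = 0.05906

0.0591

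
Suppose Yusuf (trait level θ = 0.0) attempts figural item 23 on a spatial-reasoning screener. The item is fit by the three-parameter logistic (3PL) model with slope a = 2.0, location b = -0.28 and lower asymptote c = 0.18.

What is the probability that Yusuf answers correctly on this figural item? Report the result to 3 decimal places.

P(θ) = c + (1 − c) · 1 / (1 + exp(−a(θ − b)))
Exponent: 2.0 × (0.0 − (-0.28)) = 0.5600
1/(1 + e^{-0.5600}) = 0.6365
P = 0.18 + 0.82 × 0.6365 = 0.7019

0.702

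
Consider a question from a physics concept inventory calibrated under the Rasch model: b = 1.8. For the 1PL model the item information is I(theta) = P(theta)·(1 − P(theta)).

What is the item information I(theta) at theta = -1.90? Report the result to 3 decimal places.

0.024

P = 1/(1+e^{3.7000}) = 0.0241
P(1−P) = 0.0241 × 0.9759 = 0.0235
I = P(1−P) = 0.02354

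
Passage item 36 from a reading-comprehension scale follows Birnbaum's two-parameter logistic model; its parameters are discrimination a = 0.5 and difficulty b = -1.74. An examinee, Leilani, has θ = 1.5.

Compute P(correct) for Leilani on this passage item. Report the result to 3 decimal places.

P(θ) = 1 / (1 + exp(−a(θ − b)))
Exponent: 0.5 × (1.5 − (-1.74)) = 1.6200
1/(1 + e^{-1.6200}) = 0.8348

0.835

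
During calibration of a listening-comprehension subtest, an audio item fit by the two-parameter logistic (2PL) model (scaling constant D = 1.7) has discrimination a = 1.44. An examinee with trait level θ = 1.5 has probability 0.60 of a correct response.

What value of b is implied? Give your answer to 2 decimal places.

P(θ) = 1 / (1 + exp(−D·a(θ − b)))
logit(0.60) = ln(0.60/0.40) = 0.4055
b = θ − logit/(1.7·a) = 1.5 − 0.4055/2.4480 = 1.3344

1.33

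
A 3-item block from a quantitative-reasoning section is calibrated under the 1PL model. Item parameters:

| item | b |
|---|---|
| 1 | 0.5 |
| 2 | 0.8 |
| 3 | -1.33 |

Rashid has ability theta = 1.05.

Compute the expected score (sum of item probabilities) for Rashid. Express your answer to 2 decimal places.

P(theta) = 1 / (1 + exp(−(theta − b)))
P_1 = 1/(1+e^{-0.5500}) = 0.6341
P_2 = 1/(1+e^{-0.2500}) = 0.5622
P_3 = 1/(1+e^{-2.3800}) = 0.9153
E[score] = 0.6341 + 0.5622 + 0.9153 = 2.1116

2.11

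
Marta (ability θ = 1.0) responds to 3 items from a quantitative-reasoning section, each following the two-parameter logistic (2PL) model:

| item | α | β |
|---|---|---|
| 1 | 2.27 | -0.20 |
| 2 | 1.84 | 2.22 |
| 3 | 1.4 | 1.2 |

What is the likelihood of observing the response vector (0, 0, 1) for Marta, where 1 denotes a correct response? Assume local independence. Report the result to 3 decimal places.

P(θ) = 1 / (1 + exp(−α(θ − β)))
P_1 = 1/(1+e^{-2.7240}) = 0.9384
P_2 = 1/(1+e^{2.2448}) = 0.0958
P_3 = 1/(1+e^{0.2800}) = 0.4305
L = (1−P_1) × (1−P_2) × P_3 = 0.0616 × 0.9042 × 0.4305 = 0.02396

0.024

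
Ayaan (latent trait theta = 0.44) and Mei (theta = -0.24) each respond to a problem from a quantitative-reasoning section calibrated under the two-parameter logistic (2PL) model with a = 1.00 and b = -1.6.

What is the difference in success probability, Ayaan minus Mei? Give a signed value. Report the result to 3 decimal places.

P(theta) = 1 / (1 + exp(−a(theta − b)))
P(Ayaan) = 0.8849  [exponent 2.0400]
P(Mei) = 0.7958  [exponent 1.3600]
Difference = 0.8849 − 0.7958 = 0.0892

0.089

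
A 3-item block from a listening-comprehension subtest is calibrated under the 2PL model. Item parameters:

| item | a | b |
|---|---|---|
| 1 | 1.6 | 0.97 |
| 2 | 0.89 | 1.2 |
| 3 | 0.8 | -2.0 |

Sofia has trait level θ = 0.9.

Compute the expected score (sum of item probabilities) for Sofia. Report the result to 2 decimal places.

1.82

P(θ) = 1 / (1 + exp(−a(θ − b)))
P_1 = 1/(1+e^{0.1120}) = 0.4720
P_2 = 1/(1+e^{0.2670}) = 0.4336
P_3 = 1/(1+e^{-2.3200}) = 0.9105
E[score] = 0.4720 + 0.4336 + 0.9105 = 1.8162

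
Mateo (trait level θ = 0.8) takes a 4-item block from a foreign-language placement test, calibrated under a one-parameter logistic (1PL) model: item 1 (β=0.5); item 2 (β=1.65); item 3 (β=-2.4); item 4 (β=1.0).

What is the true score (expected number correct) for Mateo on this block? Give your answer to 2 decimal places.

2.28

P(θ) = 1 / (1 + exp(−(θ − β)))
P_1 = 1/(1+e^{-0.3000}) = 0.5744
P_2 = 1/(1+e^{0.8500}) = 0.2994
P_3 = 1/(1+e^{-3.2000}) = 0.9608
P_4 = 1/(1+e^{0.2000}) = 0.4502
E[score] = 0.5744 + 0.2994 + 0.9608 + 0.4502 = 2.2849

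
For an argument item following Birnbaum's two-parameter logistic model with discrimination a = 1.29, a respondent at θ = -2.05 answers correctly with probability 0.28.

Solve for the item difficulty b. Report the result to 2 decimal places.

P(θ) = 1 / (1 + exp(−a(θ − b)))
logit(0.28) = ln(0.28/0.72) = -0.9445
b = θ − logit/(a) = -2.05 − (-0.9445)/1.2900 = -1.3179

-1.32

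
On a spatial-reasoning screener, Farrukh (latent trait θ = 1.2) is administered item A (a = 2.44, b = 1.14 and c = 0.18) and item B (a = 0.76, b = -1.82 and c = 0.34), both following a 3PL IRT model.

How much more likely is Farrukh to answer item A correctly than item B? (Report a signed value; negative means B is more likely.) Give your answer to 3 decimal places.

-0.320

P(θ) = c + (1 − c) · 1 / (1 + exp(−a(θ − b)))
P_A = 0.6200
P_B = 0.9396
P_A − P_B = -0.3196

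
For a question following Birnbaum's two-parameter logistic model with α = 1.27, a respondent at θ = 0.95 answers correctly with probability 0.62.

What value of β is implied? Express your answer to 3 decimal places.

0.565

P(θ) = 1 / (1 + exp(−α(θ − β)))
logit(0.62) = ln(0.62/0.38) = 0.4895
β = θ − logit/(α) = 0.95 − 0.4895/1.2700 = 0.5645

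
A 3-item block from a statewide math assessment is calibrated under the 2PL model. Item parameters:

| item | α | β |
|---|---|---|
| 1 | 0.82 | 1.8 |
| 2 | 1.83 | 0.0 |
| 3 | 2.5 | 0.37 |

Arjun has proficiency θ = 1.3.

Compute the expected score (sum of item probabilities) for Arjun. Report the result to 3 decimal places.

2.225

P(θ) = 1 / (1 + exp(−α(θ − β)))
P_1 = 1/(1+e^{0.4100}) = 0.3989
P_2 = 1/(1+e^{-2.3790}) = 0.9152
P_3 = 1/(1+e^{-2.3250}) = 0.9109
E[score] = 0.3989 + 0.9152 + 0.9109 = 2.2251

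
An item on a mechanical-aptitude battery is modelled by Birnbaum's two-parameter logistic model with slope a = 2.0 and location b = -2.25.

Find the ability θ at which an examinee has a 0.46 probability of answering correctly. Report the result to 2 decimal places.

P(θ) = 1 / (1 + exp(−a(θ − b)))
logit = ln(0.4600/0.5400) = -0.1603
θ = b + logit/(a) = -2.25 + (-0.1603)/2.0000 = -2.3302

-2.33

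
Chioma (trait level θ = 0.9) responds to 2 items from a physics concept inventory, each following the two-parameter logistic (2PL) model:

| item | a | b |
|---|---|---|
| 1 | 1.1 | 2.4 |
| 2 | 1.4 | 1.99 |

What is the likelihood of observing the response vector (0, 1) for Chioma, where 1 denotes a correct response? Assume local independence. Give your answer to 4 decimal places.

P(θ) = 1 / (1 + exp(−a(θ − b)))
P_1 = 1/(1+e^{1.6500}) = 0.1611
P_2 = 1/(1+e^{1.5260}) = 0.1786
L = (1−P_1) × P_2 = 0.8389 × 0.1786 = 0.14981

0.1498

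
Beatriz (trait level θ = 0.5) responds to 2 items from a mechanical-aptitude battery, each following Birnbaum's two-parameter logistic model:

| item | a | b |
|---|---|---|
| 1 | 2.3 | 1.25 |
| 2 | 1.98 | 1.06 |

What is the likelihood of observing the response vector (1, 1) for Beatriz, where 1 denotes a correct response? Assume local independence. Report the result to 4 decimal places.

0.0375

P(θ) = 1 / (1 + exp(−a(θ − b)))
P_1 = 1/(1+e^{1.7250}) = 0.1512
P_2 = 1/(1+e^{1.1088}) = 0.2481
L = P_1 × P_2 = 0.1512 × 0.2481 = 0.03752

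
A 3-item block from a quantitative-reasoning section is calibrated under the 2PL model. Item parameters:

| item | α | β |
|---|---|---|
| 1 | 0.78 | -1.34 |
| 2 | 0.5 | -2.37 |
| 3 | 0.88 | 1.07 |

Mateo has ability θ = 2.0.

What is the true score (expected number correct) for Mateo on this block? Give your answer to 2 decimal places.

P(θ) = 1 / (1 + exp(−α(θ − β)))
P_1 = 1/(1+e^{-2.6052}) = 0.9312
P_2 = 1/(1+e^{-2.1850}) = 0.8989
P_3 = 1/(1+e^{-0.8184}) = 0.6939
E[score] = 0.9312 + 0.8989 + 0.6939 = 2.5240

2.52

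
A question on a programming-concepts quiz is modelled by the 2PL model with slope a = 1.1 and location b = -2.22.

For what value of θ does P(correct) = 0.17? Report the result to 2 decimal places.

P(θ) = 1 / (1 + exp(−a(θ − b)))
logit = ln(0.1700/0.8300) = -1.5856
θ = b + logit/(a) = -2.22 + (-1.5856)/1.1000 = -3.6615

-3.66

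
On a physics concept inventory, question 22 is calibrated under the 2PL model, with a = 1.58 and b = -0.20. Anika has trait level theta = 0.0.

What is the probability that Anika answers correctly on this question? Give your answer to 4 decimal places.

0.5783

P(theta) = 1 / (1 + exp(−a(theta − b)))
Exponent: 1.58 × (0.0 − (-0.20)) = 0.3160
1/(1 + e^{-0.3160}) = 0.5783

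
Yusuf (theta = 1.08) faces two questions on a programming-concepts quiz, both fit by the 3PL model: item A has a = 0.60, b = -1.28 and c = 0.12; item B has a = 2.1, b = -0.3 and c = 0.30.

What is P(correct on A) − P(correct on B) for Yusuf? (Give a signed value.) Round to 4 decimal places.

P(theta) = c + (1 − c) · 1 / (1 + exp(−a(theta − b)))
P_A = 0.8281
P_B = 0.9634
P_A − P_B = -0.1353

-0.1353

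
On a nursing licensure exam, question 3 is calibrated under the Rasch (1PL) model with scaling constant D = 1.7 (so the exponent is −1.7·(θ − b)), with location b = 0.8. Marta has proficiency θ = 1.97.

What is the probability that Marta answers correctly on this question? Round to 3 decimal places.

0.880

P(θ) = 1 / (1 + exp(−D·(θ − b)))
Exponent: 1.7 × (1.97 − 0.8) = 1.9890
1/(1 + e^{-1.9890}) = 0.8796
P = 0.8796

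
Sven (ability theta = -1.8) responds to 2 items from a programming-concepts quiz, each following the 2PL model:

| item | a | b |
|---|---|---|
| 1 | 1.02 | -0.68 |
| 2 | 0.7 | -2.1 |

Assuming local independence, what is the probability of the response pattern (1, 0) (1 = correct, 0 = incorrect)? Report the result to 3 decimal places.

P(theta) = 1 / (1 + exp(−a(theta − b)))
P_1 = 1/(1+e^{1.1424}) = 0.2419
P_2 = 1/(1+e^{-0.2100}) = 0.5523
L = P_1 × (1−P_2) = 0.2419 × 0.4477 = 0.10829

0.108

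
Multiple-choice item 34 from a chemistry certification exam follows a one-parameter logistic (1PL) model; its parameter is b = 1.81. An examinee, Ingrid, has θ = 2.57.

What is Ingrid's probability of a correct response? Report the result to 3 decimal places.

0.681

P(θ) = 1 / (1 + exp(−(θ − b)))
Exponent: (2.57 − 1.81) = 0.7600
1/(1 + e^{-0.7600}) = 0.6814
P = 0.6814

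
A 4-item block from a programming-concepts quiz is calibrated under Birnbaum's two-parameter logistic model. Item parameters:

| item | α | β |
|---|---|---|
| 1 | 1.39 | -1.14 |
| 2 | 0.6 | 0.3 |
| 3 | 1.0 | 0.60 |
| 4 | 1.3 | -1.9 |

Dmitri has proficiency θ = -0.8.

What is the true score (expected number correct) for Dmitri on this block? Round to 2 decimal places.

1.96

P(θ) = 1 / (1 + exp(−α(θ − β)))
P_1 = 1/(1+e^{-0.4726}) = 0.6160
P_2 = 1/(1+e^{0.6600}) = 0.3407
P_3 = 1/(1+e^{1.4000}) = 0.1978
P_4 = 1/(1+e^{-1.4300}) = 0.8069
E[score] = 0.6160 + 0.3407 + 0.1978 + 0.8069 = 1.9615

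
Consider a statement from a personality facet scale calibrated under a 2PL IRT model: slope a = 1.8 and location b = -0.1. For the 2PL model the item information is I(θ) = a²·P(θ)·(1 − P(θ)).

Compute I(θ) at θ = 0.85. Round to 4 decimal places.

P = 1/(1+e^{-1.7100}) = 0.8468
P(1−P) = 0.8468 × 0.1532 = 0.1297
I = a² × P(1−P) = 1.8² × 0.1297 = 0.42024

0.4202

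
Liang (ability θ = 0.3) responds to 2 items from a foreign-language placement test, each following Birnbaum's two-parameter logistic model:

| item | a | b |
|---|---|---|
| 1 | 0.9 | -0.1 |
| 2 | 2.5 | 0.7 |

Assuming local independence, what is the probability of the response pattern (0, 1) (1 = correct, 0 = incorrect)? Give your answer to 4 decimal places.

0.1105

P(θ) = 1 / (1 + exp(−a(θ − b)))
P_1 = 1/(1+e^{-0.3600}) = 0.5890
P_2 = 1/(1+e^{1.0000}) = 0.2689
L = (1−P_1) × P_2 = 0.4110 × 0.2689 = 0.11052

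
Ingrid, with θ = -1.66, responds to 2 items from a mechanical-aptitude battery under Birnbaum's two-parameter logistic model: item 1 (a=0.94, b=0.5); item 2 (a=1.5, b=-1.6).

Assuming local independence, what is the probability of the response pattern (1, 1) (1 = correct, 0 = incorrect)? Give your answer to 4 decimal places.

P(θ) = 1 / (1 + exp(−a(θ − b)))
P_1 = 1/(1+e^{2.0304}) = 0.1160
P_2 = 1/(1+e^{0.0900}) = 0.4775
L = P_1 × P_2 = 0.1160 × 0.4775 = 0.05541

0.0554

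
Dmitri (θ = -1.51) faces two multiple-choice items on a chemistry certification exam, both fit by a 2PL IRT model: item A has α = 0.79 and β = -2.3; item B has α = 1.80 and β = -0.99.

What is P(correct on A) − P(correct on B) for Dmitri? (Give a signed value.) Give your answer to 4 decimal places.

P(θ) = 1 / (1 + exp(−α(θ − β)))
P_A = 0.6512
P_B = 0.2817
P_A − P_B = 0.3694

0.3694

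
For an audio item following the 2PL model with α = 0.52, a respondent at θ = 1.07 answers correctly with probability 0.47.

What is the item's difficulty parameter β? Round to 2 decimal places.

1.30

P(θ) = 1 / (1 + exp(−α(θ − β)))
logit(0.47) = ln(0.47/0.53) = -0.1201
β = θ − logit/(α) = 1.07 − (-0.1201)/0.5200 = 1.3010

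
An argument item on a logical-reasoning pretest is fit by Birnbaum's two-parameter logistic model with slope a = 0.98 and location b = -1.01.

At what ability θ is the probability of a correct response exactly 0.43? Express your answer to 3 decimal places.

P(θ) = 1 / (1 + exp(−a(θ − b)))
logit = ln(0.4300/0.5700) = -0.2819
θ = b + logit/(a) = -1.01 + (-0.2819)/0.9800 = -1.2976

-1.298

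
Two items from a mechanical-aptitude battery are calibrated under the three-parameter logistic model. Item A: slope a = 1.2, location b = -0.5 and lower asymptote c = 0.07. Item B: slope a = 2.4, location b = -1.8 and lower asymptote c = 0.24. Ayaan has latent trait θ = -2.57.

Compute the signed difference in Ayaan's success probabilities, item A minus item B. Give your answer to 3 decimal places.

-0.202

P(θ) = c + (1 − c) · 1 / (1 + exp(−a(θ − b)))
P_A = 0.1416
P_B = 0.3434
P_A − P_B = -0.2018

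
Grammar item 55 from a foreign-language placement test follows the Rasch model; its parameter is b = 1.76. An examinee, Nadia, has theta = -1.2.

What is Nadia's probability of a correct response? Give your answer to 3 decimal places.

P(theta) = 1 / (1 + exp(−(theta − b)))
Exponent: (-1.2 − 1.76) = -2.9600
1/(1 + e^{2.9600}) = 0.0493
P = 0.0493

0.049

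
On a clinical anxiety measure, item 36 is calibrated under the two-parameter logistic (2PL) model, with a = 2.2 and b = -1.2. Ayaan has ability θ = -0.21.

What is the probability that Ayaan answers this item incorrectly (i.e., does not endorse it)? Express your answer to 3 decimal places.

P(θ) = 1 / (1 + exp(−a(θ − b)))
Exponent: 2.2 × (-0.21 − (-1.2)) = 2.1780
1/(1 + e^{-2.1780}) = 0.8983
P(incorrect) = 1 − 0.8983 = 0.1017

0.102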